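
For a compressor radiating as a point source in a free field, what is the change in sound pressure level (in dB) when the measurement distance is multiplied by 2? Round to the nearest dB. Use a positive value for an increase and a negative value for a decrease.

-6 dB

With spherical spreading the level changes by −20·log₁₀(r₂/r₁).
ΔL = −20·log₁₀(2) = -6.02 dB.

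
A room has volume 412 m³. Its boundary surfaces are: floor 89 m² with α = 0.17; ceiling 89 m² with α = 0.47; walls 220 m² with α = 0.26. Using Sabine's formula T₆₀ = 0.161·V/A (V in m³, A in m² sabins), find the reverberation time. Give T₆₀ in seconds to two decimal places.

Total absorption A = 89·0.17 + 89·0.47 + 220·0.26 = 114.16 m² sabins.
T₆₀ = 0.161·V/A = 0.161·412/114.16 = 0.581 s.

0.58 s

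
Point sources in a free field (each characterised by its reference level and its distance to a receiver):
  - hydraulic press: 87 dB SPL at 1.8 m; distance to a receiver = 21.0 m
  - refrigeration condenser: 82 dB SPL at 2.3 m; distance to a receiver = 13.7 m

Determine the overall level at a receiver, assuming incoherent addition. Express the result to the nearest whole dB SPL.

Apply inverse-square spreading to bring every level to the receiver, then sum 10^(L/10).
hydraulic press: 87 − 20·log₁₀(21.0/1.8) = 87 − 21.34 = 65.66 dB SPL.
refrigeration condenser: 82 − 20·log₁₀(13.7/2.3) = 82 − 15.50 = 66.50 dB SPL.
Σ 10^(L/10) = 8.149e+06 → L_total = 10·log₁₀(8.149e+06) = 69.11 dB SPL.

69 dB SPL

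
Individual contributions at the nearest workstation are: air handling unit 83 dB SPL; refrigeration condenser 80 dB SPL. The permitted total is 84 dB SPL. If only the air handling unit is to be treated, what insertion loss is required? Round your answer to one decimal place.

1.2 dB

Fixed contribution from the other source: Σ 10^(L/10) = 10^(80/10) = 1.000e+08 (80.00 dB SPL).
The limit corresponds to 10^(84/10) = 2.512e+08; subtracting the fixed part leaves 1.512e+08 for the air handling unit, i.e. 81.80 dB SPL.
Required insertion loss = 83 − 81.80 = 1.20 dB.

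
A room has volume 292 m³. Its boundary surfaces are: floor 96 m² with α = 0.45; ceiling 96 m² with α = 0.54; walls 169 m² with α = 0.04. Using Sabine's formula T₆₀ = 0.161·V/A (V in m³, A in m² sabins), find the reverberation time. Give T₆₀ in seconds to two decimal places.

Summing Sᵢαᵢ: 96·0.45 + 96·0.54 + 169·0.04 = 101.80 m².
T₆₀ = 0.161·V/A = 0.161·292/101.80 = 0.462 s.

0.46 s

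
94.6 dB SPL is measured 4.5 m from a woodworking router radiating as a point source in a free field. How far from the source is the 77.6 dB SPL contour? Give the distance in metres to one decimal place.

31.9 m

Point-source spreading drops the level by 20·log₁₀(r₂/r₁); inverting, r₂/r₁ = 10^(ΔL/20).
r₂ = 4.5·10^((94.6−77.6)/20) = 4.5·10^(17.0/20) = 31.86 m.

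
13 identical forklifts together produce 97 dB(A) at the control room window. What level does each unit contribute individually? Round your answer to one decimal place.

Dividing the total intensity by 13 lowers the level by 10·log₁₀ 13 = 11.139 dB: L₁ = 97 − 11.139.

85.9 dB(A)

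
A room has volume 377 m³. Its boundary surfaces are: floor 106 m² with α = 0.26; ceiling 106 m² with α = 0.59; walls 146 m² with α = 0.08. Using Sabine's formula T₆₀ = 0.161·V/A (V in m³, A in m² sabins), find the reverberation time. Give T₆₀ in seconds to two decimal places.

Total absorption A = 106·0.26 + 106·0.59 + 146·0.08 = 101.78 m² sabins.
T₆₀ = 0.161·V/A = 0.161·377/101.78 = 0.596 s.

0.60 s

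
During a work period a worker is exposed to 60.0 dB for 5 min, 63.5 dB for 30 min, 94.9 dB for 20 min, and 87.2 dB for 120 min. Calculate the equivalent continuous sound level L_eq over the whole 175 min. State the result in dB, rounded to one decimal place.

88.5 dB

L_eq = 10·log₁₀[(1/T)·Σ tᵢ·10^(Lᵢ/10)] with T = 175 min.
Σ tᵢ·10^(Lᵢ/10) = 5·10^(60.0/10) + 30·10^(63.5/10) + 20·10^(94.9/10) + 120·10^(87.2/10) = 1.249e+11.
L_eq = 10·log₁₀(1.249e+11/175) = 88.53 dB.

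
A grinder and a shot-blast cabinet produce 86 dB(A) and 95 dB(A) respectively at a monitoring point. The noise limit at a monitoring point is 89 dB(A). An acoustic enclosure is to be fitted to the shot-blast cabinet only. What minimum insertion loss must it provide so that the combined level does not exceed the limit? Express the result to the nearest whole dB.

Fixed contribution from the other source: Σ 10^(L/10) = 10^(86/10) = 3.981e+08 (86.00 dB(A)).
To meet 89 dB(A) overall, the treated shot-blast cabinet may contribute at most 10^(89/10) − 3.981e+08 = 3.962e+08, i.e. 85.98 dB(A).
Required insertion loss = 95 − 85.98 = 9.02 dB.

9 dB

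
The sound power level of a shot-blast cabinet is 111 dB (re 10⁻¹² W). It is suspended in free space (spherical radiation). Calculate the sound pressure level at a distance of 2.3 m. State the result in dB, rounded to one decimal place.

Free-field spherical radiation: L_p = L_w − 10·log₁₀(4π·r²), r = 2.3 m.
4π·r² = 66.48 m², 10·log₁₀ of that is 18.227 dB.
L_p = 111 − 18.227 = 92.77 dB.

92.8 dB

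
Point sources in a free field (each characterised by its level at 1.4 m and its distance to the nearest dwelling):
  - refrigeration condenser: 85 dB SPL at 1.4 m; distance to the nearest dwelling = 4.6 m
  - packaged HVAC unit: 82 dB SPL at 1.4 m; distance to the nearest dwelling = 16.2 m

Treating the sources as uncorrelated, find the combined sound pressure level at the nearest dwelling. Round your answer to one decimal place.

74.8 dB SPL

First find each source's level at the receiver (point-source: −20·log₁₀(r/r_ref)), then combine on an intensity basis.
refrigeration condenser: 85 − 20·log₁₀(4.6/1.4) = 85 − 10.33 = 74.67 dB SPL.
packaged HVAC unit: 82 − 20·log₁₀(16.2/1.4) = 82 − 21.27 = 60.73 dB SPL.
Σ 10^(L/10) = 3.048e+07 → L_total = 10·log₁₀(3.048e+07) = 74.84 dB SPL.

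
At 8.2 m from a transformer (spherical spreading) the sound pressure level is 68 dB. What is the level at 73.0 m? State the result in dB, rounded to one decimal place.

Spherical spreading from a point source gives a 20·log₁₀(r₂/r₁) drop.
L₂ = 68 − 20·log₁₀(73.0/8.2) = 68 − 18.990 = 49.01 dB.

49.0 dB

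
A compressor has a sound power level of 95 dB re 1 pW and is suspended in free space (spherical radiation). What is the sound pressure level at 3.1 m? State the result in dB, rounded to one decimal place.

The power spreads over a sphere of area 4π·r², so L_p = L_w − 10·log₁₀(4π·r²).
4π·r² = 120.8 m², 10·log₁₀ of that is 20.819 dB.
L_p = 95 − 20.819 = 74.18 dB.

74.2 dB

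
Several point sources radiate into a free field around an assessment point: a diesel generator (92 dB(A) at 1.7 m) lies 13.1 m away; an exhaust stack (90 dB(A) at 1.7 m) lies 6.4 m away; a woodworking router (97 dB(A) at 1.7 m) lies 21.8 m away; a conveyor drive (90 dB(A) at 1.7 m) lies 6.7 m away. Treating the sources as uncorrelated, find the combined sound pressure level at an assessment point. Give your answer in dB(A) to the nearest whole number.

Apply inverse-square spreading to bring every level to the receiver, then sum 10^(L/10).
diesel generator: 92 − 20·log₁₀(13.1/1.7) = 92 − 17.74 = 74.26 dB(A).
exhaust stack: 90 − 20·log₁₀(6.4/1.7) = 90 − 11.51 = 78.49 dB(A).
woodworking router: 97 − 20·log₁₀(21.8/1.7) = 97 − 22.16 = 74.84 dB(A).
conveyor drive: 90 − 20·log₁₀(6.7/1.7) = 90 − 11.91 = 78.09 dB(A).
Σ 10^(L/10) = 1.921e+08 → L_total = 10·log₁₀(1.921e+08) = 82.84 dB(A).

83 dB(A)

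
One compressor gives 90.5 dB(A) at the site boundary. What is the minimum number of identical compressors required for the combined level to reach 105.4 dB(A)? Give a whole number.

31

The shortfall is 105.4 − 90.5 = 14.9 dB, and N units add 10·log₁₀ N, so need 10·log₁₀ N ≥ 14.9.
N ≥ 10^(14.9/10) = 30.903, so N = 31.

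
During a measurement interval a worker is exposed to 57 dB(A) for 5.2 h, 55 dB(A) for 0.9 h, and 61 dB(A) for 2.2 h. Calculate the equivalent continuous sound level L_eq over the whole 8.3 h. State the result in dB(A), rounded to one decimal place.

58.3 dB(A)

The energy average is taken in the linear domain: L_eq = 10·log₁₀[(Σ tᵢ·10^(Lᵢ/10))/T], T = 8.3 h.
Σ tᵢ·10^(Lᵢ/10) = 5.2·10^(57/10) + 0.9·10^(55/10) + 2.2·10^(61/10) = 5.660e+06.
L_eq = 10·log₁₀(5.660e+06/8.3) = 58.34 dB(A).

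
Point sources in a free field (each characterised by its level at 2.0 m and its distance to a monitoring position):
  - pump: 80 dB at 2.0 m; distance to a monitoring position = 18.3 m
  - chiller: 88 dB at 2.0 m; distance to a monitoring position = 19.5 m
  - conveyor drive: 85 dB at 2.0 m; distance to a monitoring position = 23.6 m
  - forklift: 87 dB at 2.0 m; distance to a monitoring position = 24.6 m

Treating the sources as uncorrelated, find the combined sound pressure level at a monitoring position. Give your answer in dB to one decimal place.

Propagate each source to the receiver with L = L_ref − 20·log₁₀(r/r_ref), then add intensities.
pump: 80 − 20·log₁₀(18.3/2.0) = 80 − 19.23 = 60.77 dB.
chiller: 88 − 20·log₁₀(19.5/2.0) = 88 − 19.78 = 68.22 dB.
conveyor drive: 85 − 20·log₁₀(23.6/2.0) = 85 − 21.44 = 63.56 dB.
forklift: 87 − 20·log₁₀(24.6/2.0) = 87 − 21.80 = 65.20 dB.
Σ 10^(L/10) = 1.342e+07 → L_total = 10·log₁₀(1.342e+07) = 71.28 dB.

71.3 dB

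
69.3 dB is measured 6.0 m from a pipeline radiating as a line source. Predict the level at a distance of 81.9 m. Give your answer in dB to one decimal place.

Line-source attenuation: ΔL = 10·log₁₀(r₂/r₁) = 10·log₁₀(81.9/6.0) = 11.351 dB.
L₂ = 69.3 − 10·log₁₀(81.9/6.0) = 69.3 − 11.351 = 57.95 dB.

57.9 dB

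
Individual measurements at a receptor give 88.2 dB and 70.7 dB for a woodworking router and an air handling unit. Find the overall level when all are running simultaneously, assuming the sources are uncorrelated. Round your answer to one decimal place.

88.3 dB

For uncorrelated sources the intensities add, so convert each level to linear form, sum, and take 10·log₁₀ of the total.
Σ 10^(L/10) = 10^(88.2/10) + 10^(70.7/10) = 6.724e+08.
L_total = 10·log₁₀(6.724e+08) = 88.28 dB.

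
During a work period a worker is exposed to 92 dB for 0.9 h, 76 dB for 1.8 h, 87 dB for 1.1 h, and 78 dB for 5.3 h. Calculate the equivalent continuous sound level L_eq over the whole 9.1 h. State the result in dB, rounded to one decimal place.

Weight each interval's intensity by its duration and average over T = 9.1 h:
Σ tᵢ·10^(Lᵢ/10) = 0.9·10^(92/10) + 1.8·10^(76/10) + 1.1·10^(87/10) + 5.3·10^(78/10) = 2.384e+09.
L_eq = 10·log₁₀(2.384e+09/9.1) = 84.18 dB.

84.2 dB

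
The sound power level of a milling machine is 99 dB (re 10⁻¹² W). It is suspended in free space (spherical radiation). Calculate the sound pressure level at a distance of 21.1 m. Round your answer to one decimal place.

61.5 dB

The power spreads over a sphere of area 4π·r², so L_p = L_w − 10·log₁₀(4π·r²).
4π·r² = 5595 m², 10·log₁₀ of that is 37.478 dB.
L_p = 99 − 37.478 = 61.52 dB.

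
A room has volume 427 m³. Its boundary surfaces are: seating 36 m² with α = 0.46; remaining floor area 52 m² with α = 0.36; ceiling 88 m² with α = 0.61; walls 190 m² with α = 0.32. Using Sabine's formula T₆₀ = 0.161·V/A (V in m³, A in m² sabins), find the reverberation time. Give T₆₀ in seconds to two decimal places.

Summing Sᵢαᵢ: 36·0.46 + 52·0.36 + 88·0.61 + 190·0.32 = 149.76 m².
T₆₀ = 0.161·V/A = 0.161·427/149.76 = 0.459 s.

0.46 s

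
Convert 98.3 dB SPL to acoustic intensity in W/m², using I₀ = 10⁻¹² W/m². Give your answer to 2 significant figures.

I = I₀·10^(L/10) = 10⁻¹² × 10^(98.3/10) = 10^(-2.170).

0.0068 W/m²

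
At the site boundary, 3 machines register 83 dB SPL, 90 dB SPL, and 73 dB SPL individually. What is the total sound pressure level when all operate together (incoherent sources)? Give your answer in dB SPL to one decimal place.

Incoherent sources combine by intensity addition: L_total = 10·log₁₀(Σ 10^(L_i/10)).
Σ 10^(L/10) = 10^(83/10) + 10^(90/10) + 10^(73/10) = 1.219e+09.
L_total = 10·log₁₀(1.219e+09) = 90.86 dB SPL.

90.9 dB SPL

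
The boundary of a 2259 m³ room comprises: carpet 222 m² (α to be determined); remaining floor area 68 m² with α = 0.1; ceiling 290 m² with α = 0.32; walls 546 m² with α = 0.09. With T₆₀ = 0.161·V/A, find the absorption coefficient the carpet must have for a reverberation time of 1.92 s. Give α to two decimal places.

0.18

A = 0.161·V/T₆₀ = 0.161·2259/1.92 = 189.43 m² sabins.
Absorption from the other surfaces = 68·0.1 + 290·0.32 + 546·0.09 = 148.74 m², so the carpet must supply 40.69 m² over 222 m².
α = 40.69/222 = 0.183.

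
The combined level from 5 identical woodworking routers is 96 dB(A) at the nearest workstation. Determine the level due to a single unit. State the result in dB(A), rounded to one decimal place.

For N identical incoherent sources L_total = L₁ + 10·log₁₀ N, so L₁ = 96 − 10·log₁₀(5) = 96 − 6.990.

89.0 dB(A)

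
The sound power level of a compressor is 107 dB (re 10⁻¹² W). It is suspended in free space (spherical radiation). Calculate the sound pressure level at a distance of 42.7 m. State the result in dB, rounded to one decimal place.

63.4 dB

Free-field spherical radiation: L_p = L_w − 10·log₁₀(4π·r²), r = 42.7 m.
4π·r² = 2.291e+04 m², 10·log₁₀ of that is 43.601 dB.
L_p = 107 − 43.601 = 63.40 dB.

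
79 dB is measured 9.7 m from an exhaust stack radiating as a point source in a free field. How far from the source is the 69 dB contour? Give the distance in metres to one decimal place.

30.7 m

For a point source L₁ − L₂ = 20·log₁₀(r₂/r₁), so r₂ = r₁·10^((L₁−L₂)/20).
r₂ = 9.7·10^((79−69)/20) = 9.7·10^(10.0/20) = 30.67 m.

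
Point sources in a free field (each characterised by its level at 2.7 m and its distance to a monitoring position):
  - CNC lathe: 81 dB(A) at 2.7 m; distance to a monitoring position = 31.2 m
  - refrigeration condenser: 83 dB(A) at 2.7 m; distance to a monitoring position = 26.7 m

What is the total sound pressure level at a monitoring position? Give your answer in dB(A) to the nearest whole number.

First find each source's level at the receiver (point-source: −20·log₁₀(r/r_ref)), then combine on an intensity basis.
CNC lathe: 81 − 20·log₁₀(31.2/2.7) = 81 − 21.26 = 59.74 dB(A).
refrigeration condenser: 83 − 20·log₁₀(26.7/2.7) = 83 − 19.90 = 63.10 dB(A).
Σ 10^(L/10) = 2.983e+06 → L_total = 10·log₁₀(2.983e+06) = 64.75 dB(A).

65 dB(A)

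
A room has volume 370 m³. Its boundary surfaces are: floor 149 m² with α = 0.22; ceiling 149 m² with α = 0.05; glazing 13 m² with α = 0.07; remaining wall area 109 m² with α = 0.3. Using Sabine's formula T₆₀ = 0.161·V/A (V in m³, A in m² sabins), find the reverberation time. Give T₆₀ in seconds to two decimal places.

0.81 s

A = Σ Sᵢαᵢ = 149·0.22 + 149·0.05 + 13·0.07 + 109·0.3 = 73.84 m².
T₆₀ = 0.161·V/A = 0.161·370/73.84 = 0.807 s.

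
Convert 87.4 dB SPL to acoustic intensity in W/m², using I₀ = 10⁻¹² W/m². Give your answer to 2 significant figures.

0.00055 W/m²

L = 10·log₁₀(I/I₀) ⇒ I = I₀·10^(L/10) = 10⁻¹² × 10^8.74.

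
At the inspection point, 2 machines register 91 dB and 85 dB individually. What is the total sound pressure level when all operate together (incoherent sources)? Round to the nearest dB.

For uncorrelated sources the intensities add, so convert each level to linear form, sum, and take 10·log₁₀ of the total.
Σ 10^(L/10) = 10^(91/10) + 10^(85/10) = 1.575e+09.
L_total = 10·log₁₀(1.575e+09) = 91.97 dB.

92 dB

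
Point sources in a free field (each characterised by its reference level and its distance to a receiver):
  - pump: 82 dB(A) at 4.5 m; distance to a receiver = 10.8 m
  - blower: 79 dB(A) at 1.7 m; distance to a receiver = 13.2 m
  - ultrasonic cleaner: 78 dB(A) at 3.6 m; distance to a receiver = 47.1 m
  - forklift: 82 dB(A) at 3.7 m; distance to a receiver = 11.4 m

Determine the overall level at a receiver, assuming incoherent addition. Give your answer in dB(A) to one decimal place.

First find each source's level at the receiver (point-source: −20·log₁₀(r/r_ref)), then combine on an intensity basis.
pump: 82 − 20·log₁₀(10.8/4.5) = 82 − 7.60 = 74.40 dB(A).
blower: 79 − 20·log₁₀(13.2/1.7) = 79 − 17.80 = 61.20 dB(A).
ultrasonic cleaner: 78 − 20·log₁₀(47.1/3.6) = 78 − 22.33 = 55.67 dB(A).
forklift: 82 − 20·log₁₀(11.4/3.7) = 82 − 9.77 = 72.23 dB(A).
Σ 10^(L/10) = 4.590e+07 → L_total = 10·log₁₀(4.590e+07) = 76.62 dB(A).

76.6 dB(A)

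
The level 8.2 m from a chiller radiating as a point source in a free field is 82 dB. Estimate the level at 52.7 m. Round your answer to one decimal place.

Spherical spreading from a point source gives a 20·log₁₀(r₂/r₁) drop.
L₂ = 82 − 20·log₁₀(52.7/8.2) = 82 − 16.160 = 65.84 dB.

65.8 dB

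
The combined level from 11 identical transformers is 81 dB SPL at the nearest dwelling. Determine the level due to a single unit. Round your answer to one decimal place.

Dividing the total intensity by 11 lowers the level by 10·log₁₀ 11 = 10.414 dB: L₁ = 81 − 10.414.

70.6 dB SPL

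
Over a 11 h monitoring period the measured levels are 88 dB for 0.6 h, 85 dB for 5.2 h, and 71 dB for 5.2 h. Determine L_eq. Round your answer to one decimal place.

82.8 dB

Weight each interval's intensity by its duration and average over T = 11 h:
Σ tᵢ·10^(Lᵢ/10) = 0.6·10^(88/10) + 5.2·10^(85/10) + 5.2·10^(71/10) = 2.088e+09.
L_eq = 10·log₁₀(2.088e+09/11) = 82.78 dB.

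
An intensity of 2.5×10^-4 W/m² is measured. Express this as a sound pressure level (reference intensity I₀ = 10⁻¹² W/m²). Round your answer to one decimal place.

84.0 dB

Dividing by I₀ shifts the exponent by 12: I/I₀ = 2.5×10^8.
L = 10·(0.3979 + 8) = 83.98 dB.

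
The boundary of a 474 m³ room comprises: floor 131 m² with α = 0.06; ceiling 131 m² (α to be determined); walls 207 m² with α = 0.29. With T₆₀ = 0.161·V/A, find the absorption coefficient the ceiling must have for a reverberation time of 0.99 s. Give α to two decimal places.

0.07

Required total absorption A = 0.161·474/0.99 = 77.08 m².
Absorption from the other surfaces = 131·0.06 + 207·0.29 = 67.89 m², so the ceiling must supply 9.19 m² over 131 m².
α = 9.19/131 = 0.070.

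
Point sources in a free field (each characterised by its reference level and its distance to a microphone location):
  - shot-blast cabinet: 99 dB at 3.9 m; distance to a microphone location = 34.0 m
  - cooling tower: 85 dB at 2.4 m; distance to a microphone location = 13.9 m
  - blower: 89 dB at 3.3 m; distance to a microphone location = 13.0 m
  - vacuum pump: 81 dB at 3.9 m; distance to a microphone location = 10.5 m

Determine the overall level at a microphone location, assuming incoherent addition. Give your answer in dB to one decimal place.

Apply inverse-square spreading to bring every level to the receiver, then sum 10^(L/10).
shot-blast cabinet: 99 − 20·log₁₀(34.0/3.9) = 99 − 18.81 = 80.19 dB.
cooling tower: 85 − 20·log₁₀(13.9/2.4) = 85 − 15.26 = 69.74 dB.
blower: 89 − 20·log₁₀(13.0/3.3) = 89 − 11.91 = 77.09 dB.
vacuum pump: 81 − 20·log₁₀(10.5/3.9) = 81 − 8.60 = 72.40 dB.
Σ 10^(L/10) = 1.825e+08 → L_total = 10·log₁₀(1.825e+08) = 82.61 dB.

82.6 dB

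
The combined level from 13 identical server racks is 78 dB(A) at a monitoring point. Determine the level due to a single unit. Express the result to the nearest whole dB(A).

67 dB(A)

13 equal contributions raise the level by 10·log₁₀ 13 = 11.139 dB, so each unit alone gives 78 − 11.139.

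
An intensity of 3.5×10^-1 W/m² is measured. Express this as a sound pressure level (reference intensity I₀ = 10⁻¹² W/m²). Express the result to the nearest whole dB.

115 dB

L = 10·log₁₀(I/I₀) = 10·log₁₀(3.5×10^-1/10⁻¹²) = 10·log₁₀(3.5×10^11).
L = 10·(0.5441 + 11) = 115.44 dB.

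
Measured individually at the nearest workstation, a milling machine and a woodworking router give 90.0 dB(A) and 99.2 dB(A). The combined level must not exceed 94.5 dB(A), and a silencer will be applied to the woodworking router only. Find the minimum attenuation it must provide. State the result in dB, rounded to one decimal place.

The untreated sources together contribute 10^(90.0/10) = 1.000e+09, i.e. 90.00 dB(A).
To meet 94.5 dB(A) overall, the treated woodworking router may contribute at most 10^(94.5/10) − 1.000e+09 = 1.818e+09, i.e. 92.60 dB(A).
Required insertion loss = 99.2 − 92.60 = 6.60 dB.

6.6 dB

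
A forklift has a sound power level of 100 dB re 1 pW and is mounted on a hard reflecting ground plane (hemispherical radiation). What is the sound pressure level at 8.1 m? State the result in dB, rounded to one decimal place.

L_p = L_w − 10·log₁₀(2π·r²) with r = 8.1 m.
2π·r² = 412.2 m², 10·log₁₀ of that is 26.151 dB.
L_p = 100 − 26.151 = 73.85 dB.

73.8 dB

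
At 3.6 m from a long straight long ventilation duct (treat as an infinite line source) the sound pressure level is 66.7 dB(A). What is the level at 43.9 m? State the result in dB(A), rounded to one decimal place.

Cylindrical spreading from a line source gives a 10·log₁₀(r₂/r₁) drop.
L₂ = 66.7 − 10·log₁₀(43.9/3.6) = 66.7 − 10.862 = 55.84 dB(A).

55.8 dB(A)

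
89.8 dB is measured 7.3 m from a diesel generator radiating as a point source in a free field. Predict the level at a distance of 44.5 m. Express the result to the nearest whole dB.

Point-source attenuation: ΔL = 20·log₁₀(r₂/r₁) = 20·log₁₀(44.5/7.3) = 15.701 dB.
L₂ = 89.8 − 20·log₁₀(44.5/7.3) = 89.8 − 15.701 = 74.10 dB.

74 dB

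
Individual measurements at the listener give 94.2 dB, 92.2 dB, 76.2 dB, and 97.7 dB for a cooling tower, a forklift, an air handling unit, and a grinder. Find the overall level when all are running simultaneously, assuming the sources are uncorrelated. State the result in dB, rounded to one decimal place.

100.1 dB

Incoherent sources combine by intensity addition: L_total = 10·log₁₀(Σ 10^(L_i/10)).
Σ 10^(L/10) = 10^(94.2/10) + 10^(92.2/10) + 10^(76.2/10) + 10^(97.7/10) = 1.022e+10.
L_total = 10·log₁₀(1.022e+10) = 100.09 dB.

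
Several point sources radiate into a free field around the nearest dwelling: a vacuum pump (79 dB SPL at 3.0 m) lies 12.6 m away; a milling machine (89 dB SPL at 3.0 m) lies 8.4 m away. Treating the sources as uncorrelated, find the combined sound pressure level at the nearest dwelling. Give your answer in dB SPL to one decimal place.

80.2 dB SPL

Apply inverse-square spreading to bring every level to the receiver, then sum 10^(L/10).
vacuum pump: 79 − 20·log₁₀(12.6/3.0) = 79 − 12.46 = 66.54 dB SPL.
milling machine: 89 − 20·log₁₀(8.4/3.0) = 89 − 8.94 = 80.06 dB SPL.
Σ 10^(L/10) = 1.058e+08 → L_total = 10·log₁₀(1.058e+08) = 80.25 dB SPL.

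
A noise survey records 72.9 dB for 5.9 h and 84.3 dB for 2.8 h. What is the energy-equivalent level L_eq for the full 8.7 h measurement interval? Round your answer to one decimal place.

L_eq = 10·log₁₀[(1/T)·Σ tᵢ·10^(Lᵢ/10)] with T = 8.7 h.
Σ tᵢ·10^(Lᵢ/10) = 5.9·10^(72.9/10) + 2.8·10^(84.3/10) = 8.687e+08.
L_eq = 10·log₁₀(8.687e+08/8.7) = 79.99 dB.

80.0 dB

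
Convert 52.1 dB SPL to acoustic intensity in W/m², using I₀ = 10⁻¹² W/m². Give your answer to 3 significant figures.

1.62e-07 W/m²

I = I₀·10^(L/10) = 10⁻¹² × 10^(52.1/10) = 10^(-6.790).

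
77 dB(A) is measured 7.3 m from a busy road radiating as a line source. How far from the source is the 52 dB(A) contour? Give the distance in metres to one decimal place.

For a line source L₁ − L₂ = 10·log₁₀(r₂/r₁), so r₂ = r₁·10^((L₁−L₂)/10).
r₂ = 7.3·10^((77−52)/10) = 7.3·10^(25.0/10) = 2308.46 m.

2308.5 m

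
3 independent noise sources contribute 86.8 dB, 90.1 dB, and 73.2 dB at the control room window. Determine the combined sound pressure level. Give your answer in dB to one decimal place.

91.8 dB

For uncorrelated sources the intensities add, so convert each level to linear form, sum, and take 10·log₁₀ of the total.
Σ 10^(L/10) = 10^(86.8/10) + 10^(90.1/10) + 10^(73.2/10) = 1.523e+09.
L_total = 10·log₁₀(1.523e+09) = 91.83 dB.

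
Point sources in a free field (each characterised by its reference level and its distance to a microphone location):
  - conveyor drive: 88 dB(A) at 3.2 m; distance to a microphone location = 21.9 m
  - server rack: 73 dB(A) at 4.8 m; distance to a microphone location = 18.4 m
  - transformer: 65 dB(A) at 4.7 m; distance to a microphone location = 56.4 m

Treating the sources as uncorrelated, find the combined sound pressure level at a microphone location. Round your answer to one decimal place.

First find each source's level at the receiver (point-source: −20·log₁₀(r/r_ref)), then combine on an intensity basis.
conveyor drive: 88 − 20·log₁₀(21.9/3.2) = 88 − 16.71 = 71.29 dB(A).
server rack: 73 − 20·log₁₀(18.4/4.8) = 73 − 11.67 = 61.33 dB(A).
transformer: 65 − 20·log₁₀(56.4/4.7) = 65 − 21.58 = 43.42 dB(A).
Σ 10^(L/10) = 1.485e+07 → L_total = 10·log₁₀(1.485e+07) = 71.72 dB(A).

71.7 dB(A)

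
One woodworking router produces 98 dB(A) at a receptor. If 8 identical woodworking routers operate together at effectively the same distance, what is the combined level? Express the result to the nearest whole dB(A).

L_total = L₁ + 10·log₁₀ N for N identical incoherent sources.
L_total = 98 + 10·log₁₀(8) = 98 + 9.031 = 107.03 dB(A).

107 dB(A)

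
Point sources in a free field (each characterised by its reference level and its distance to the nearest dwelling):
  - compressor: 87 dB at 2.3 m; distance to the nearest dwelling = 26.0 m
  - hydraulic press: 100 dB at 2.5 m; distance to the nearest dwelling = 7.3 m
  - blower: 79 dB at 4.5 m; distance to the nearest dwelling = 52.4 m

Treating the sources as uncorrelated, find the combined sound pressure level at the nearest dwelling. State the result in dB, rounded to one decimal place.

First find each source's level at the receiver (point-source: −20·log₁₀(r/r_ref)), then combine on an intensity basis.
compressor: 87 − 20·log₁₀(26.0/2.3) = 87 − 21.06 = 65.94 dB.
hydraulic press: 100 − 20·log₁₀(7.3/2.5) = 100 − 9.31 = 90.69 dB.
blower: 79 − 20·log₁₀(52.4/4.5) = 79 − 21.32 = 57.68 dB.
Σ 10^(L/10) = 1.177e+09 → L_total = 10·log₁₀(1.177e+09) = 90.71 dB.

90.7 dB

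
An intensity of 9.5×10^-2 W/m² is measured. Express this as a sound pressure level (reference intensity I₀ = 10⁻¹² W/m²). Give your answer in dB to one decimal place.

109.8 dB

I/I₀ = 9.5×10^-2/10⁻¹² = 9.5×10^10, and L = 10·log₁₀(I/I₀).
L = 10·(0.9777 + 10) = 109.78 dB.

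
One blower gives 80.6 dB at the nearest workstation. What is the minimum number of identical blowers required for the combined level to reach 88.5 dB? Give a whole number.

The shortfall is 88.5 − 80.6 = 7.9 dB, and N units add 10·log₁₀ N, so need 10·log₁₀ N ≥ 7.9.
N ≥ 10^(7.9/10) = 6.166, so N = 7.

7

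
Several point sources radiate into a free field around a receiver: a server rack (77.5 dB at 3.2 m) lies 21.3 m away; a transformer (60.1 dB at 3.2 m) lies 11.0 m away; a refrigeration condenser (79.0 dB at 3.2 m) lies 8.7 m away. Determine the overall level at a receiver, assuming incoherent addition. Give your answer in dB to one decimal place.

70.8 dB

Apply inverse-square spreading to bring every level to the receiver, then sum 10^(L/10).
server rack: 77.5 − 20·log₁₀(21.3/3.2) = 77.5 − 16.46 = 61.04 dB.
transformer: 60.1 − 20·log₁₀(11.0/3.2) = 60.1 − 10.72 = 49.38 dB.
refrigeration condenser: 79.0 − 20·log₁₀(8.7/3.2) = 79.0 − 8.69 = 70.31 dB.
Σ 10^(L/10) = 1.210e+07 → L_total = 10·log₁₀(1.210e+07) = 70.83 dB.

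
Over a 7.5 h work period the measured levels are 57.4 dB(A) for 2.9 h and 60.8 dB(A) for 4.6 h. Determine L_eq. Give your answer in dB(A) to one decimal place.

Weight each interval's intensity by its duration and average over T = 7.5 h:
Σ tᵢ·10^(Lᵢ/10) = 2.9·10^(57.4/10) + 4.6·10^(60.8/10) = 7.124e+06.
L_eq = 10·log₁₀(7.124e+06/7.5) = 59.78 dB(A).

59.8 dB(A)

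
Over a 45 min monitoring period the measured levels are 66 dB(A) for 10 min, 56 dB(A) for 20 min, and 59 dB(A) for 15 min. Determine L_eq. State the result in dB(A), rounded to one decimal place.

The energy average is taken in the linear domain: L_eq = 10·log₁₀[(Σ tᵢ·10^(Lᵢ/10))/T], T = 45 min.
Σ tᵢ·10^(Lᵢ/10) = 10·10^(66/10) + 20·10^(56/10) + 15·10^(59/10) = 5.969e+07.
L_eq = 10·log₁₀(5.969e+07/45) = 61.23 dB(A).

61.2 dB(A)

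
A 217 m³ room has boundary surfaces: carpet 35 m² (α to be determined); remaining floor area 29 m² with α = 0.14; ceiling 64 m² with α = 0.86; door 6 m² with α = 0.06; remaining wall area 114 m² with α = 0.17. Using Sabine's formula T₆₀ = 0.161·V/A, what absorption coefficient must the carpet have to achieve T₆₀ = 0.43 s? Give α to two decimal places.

From T₆₀ = 0.161·V/A, the target T₆₀ = 0.43 s needs A = 0.161·217/0.43 = 81.25 m².
Absorption from the other surfaces = 29·0.14 + 64·0.86 + 6·0.06 + 114·0.17 = 78.84 m², so the carpet must supply 2.41 m² over 35 m².
α = 2.41/35 = 0.069.

0.07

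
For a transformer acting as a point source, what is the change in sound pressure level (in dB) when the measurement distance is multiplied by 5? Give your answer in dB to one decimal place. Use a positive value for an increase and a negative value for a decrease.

-14.0 dB

A point source loses 6 dB per doubling of distance; generally ΔL = −20·log₁₀(r₂/r₁).
ΔL = −20·log₁₀(5) = -13.98 dB.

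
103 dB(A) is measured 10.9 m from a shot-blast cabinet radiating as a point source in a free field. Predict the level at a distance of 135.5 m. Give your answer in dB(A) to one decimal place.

81.1 dB(A)

Spherical spreading from a point source gives a 20·log₁₀(r₂/r₁) drop.
L₂ = 103 − 20·log₁₀(135.5/10.9) = 103 − 21.890 = 81.11 dB(A).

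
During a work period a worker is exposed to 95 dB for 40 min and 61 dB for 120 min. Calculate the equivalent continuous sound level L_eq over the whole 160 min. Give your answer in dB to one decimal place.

89.0 dB

The energy average is taken in the linear domain: L_eq = 10·log₁₀[(Σ tᵢ·10^(Lᵢ/10))/T], T = 160 min.
Σ tᵢ·10^(Lᵢ/10) = 40·10^(95/10) + 120·10^(61/10) = 1.266e+11.
L_eq = 10·log₁₀(1.266e+11/160) = 88.98 dB.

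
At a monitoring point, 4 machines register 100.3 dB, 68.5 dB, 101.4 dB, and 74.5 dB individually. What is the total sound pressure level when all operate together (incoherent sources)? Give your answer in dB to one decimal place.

For uncorrelated sources the intensities add, so convert each level to linear form, sum, and take 10·log₁₀ of the total.
Σ 10^(L/10) = 10^(100.3/10) + 10^(68.5/10) + 10^(101.4/10) + 10^(74.5/10) = 2.455e+10.
L_total = 10·log₁₀(2.455e+10) = 103.90 dB.

103.9 dB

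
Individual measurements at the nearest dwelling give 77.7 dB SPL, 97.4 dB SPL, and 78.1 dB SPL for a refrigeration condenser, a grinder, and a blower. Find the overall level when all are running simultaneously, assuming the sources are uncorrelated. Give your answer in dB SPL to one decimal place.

For uncorrelated sources the intensities add, so convert each level to linear form, sum, and take 10·log₁₀ of the total.
Σ 10^(L/10) = 10^(77.7/10) + 10^(97.4/10) + 10^(78.1/10) = 5.619e+09.
L_total = 10·log₁₀(5.619e+09) = 97.50 dB SPL.

97.5 dB SPL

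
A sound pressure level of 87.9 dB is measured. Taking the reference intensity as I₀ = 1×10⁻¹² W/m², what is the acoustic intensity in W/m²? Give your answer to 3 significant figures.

0.000617 W/m²

I/I₀ = 10^(87.9/10) = 6.166e+08, so I = 6.166e+08 × 10⁻¹² W/m².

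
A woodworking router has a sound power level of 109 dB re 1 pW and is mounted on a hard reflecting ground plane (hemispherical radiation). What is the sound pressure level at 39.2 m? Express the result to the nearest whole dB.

The power spreads over a hemisphere of area 2π·r², so L_p = L_w − 10·log₁₀(2π·r²).
2π·r² = 9655 m², 10·log₁₀ of that is 39.848 dB.
L_p = 109 − 39.848 = 69.15 dB.

69 dB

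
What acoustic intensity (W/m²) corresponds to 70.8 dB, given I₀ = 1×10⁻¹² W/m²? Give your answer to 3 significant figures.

1.20e-05 W/m²

L = 10·log₁₀(I/I₀) ⇒ I = I₀·10^(L/10) = 10⁻¹² × 10^7.08.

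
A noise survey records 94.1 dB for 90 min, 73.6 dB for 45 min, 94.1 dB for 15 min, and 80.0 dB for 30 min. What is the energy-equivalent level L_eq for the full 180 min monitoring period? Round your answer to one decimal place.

91.8 dB

L_eq = 10·log₁₀[(1/T)·Σ tᵢ·10^(Lᵢ/10)] with T = 180 min.
Σ tᵢ·10^(Lᵢ/10) = 90·10^(94.1/10) + 45·10^(73.6/10) + 15·10^(94.1/10) + 30·10^(80.0/10) = 2.739e+11.
L_eq = 10·log₁₀(2.739e+11/180) = 91.82 dB.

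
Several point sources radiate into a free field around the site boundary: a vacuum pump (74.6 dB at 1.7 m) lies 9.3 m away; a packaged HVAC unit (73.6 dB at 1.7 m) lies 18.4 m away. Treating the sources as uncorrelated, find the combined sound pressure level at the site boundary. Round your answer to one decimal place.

First find each source's level at the receiver (point-source: −20·log₁₀(r/r_ref)), then combine on an intensity basis.
vacuum pump: 74.6 − 20·log₁₀(9.3/1.7) = 74.6 − 14.76 = 59.84 dB.
packaged HVAC unit: 73.6 − 20·log₁₀(18.4/1.7) = 73.6 − 20.69 = 52.91 dB.
Σ 10^(L/10) = 1.159e+06 → L_total = 10·log₁₀(1.159e+06) = 60.64 dB.

60.6 dB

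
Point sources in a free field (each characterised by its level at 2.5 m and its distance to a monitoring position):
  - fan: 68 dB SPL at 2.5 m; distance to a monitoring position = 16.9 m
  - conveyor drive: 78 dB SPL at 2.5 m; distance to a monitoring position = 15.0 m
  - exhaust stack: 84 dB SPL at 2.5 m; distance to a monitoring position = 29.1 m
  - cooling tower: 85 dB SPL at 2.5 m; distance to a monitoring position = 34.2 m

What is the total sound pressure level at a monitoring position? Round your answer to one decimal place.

67.4 dB SPL

Apply inverse-square spreading to bring every level to the receiver, then sum 10^(L/10).
fan: 68 − 20·log₁₀(16.9/2.5) = 68 − 16.60 = 51.40 dB SPL.
conveyor drive: 78 − 20·log₁₀(15.0/2.5) = 78 − 15.56 = 62.44 dB SPL.
exhaust stack: 84 − 20·log₁₀(29.1/2.5) = 84 − 21.32 = 62.68 dB SPL.
cooling tower: 85 − 20·log₁₀(34.2/2.5) = 85 − 22.72 = 62.28 dB SPL.
Σ 10^(L/10) = 5.434e+06 → L_total = 10·log₁₀(5.434e+06) = 67.35 dB SPL.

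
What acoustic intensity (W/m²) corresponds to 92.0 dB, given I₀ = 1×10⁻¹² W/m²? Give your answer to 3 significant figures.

I/I₀ = 10^(92.0/10) = 1.585e+09, so I = 1.585e+09 × 10⁻¹² W/m².

0.00158 W/m²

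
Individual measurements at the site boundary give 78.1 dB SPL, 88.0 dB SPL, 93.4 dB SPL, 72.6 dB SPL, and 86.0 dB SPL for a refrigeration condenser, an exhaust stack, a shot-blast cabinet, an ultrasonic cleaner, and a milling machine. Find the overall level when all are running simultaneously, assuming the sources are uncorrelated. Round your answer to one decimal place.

95.2 dB SPL

Incoherent sources combine by intensity addition: L_total = 10·log₁₀(Σ 10^(L_i/10)).
Σ 10^(L/10) = 10^(78.1/10) + 10^(88.0/10) + 10^(93.4/10) + 10^(72.6/10) + 10^(86.0/10) = 3.300e+09.
L_total = 10·log₁₀(3.300e+09) = 95.18 dB SPL.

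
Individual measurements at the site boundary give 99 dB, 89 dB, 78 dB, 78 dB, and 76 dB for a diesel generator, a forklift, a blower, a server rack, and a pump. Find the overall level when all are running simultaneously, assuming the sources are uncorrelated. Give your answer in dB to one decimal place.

Incoherent sources combine by intensity addition: L_total = 10·log₁₀(Σ 10^(L_i/10)).
Σ 10^(L/10) = 10^(99/10) + 10^(89/10) + 10^(78/10) + 10^(78/10) + 10^(76/10) = 8.904e+09.
L_total = 10·log₁₀(8.904e+09) = 99.50 dB.

99.5 dB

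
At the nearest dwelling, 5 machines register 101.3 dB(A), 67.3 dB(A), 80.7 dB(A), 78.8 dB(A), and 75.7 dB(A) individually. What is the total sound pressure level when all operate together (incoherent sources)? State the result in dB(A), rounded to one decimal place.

For uncorrelated sources the intensities add, so convert each level to linear form, sum, and take 10·log₁₀ of the total.
Σ 10^(L/10) = 10^(101.3/10) + 10^(67.3/10) + 10^(80.7/10) + 10^(78.8/10) + 10^(75.7/10) = 1.373e+10.
L_total = 10·log₁₀(1.373e+10) = 101.38 dB(A).

101.4 dB(A)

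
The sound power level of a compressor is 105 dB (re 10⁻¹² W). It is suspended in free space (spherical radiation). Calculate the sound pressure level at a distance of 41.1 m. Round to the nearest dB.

The power spreads over a sphere of area 4π·r², so L_p = L_w − 10·log₁₀(4π·r²).
4π·r² = 2.123e+04 m², 10·log₁₀ of that is 43.269 dB.
L_p = 105 − 43.269 = 61.73 dB.

62 dB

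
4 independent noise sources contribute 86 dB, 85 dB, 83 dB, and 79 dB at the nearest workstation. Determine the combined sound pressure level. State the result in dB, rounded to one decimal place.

For uncorrelated sources the intensities add, so convert each level to linear form, sum, and take 10·log₁₀ of the total.
Σ 10^(L/10) = 10^(86/10) + 10^(85/10) + 10^(83/10) + 10^(79/10) = 9.933e+08.
L_total = 10·log₁₀(9.933e+08) = 89.97 dB.

90.0 dB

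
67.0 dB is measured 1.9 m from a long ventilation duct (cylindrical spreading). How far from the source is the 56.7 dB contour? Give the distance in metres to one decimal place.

20.4 m

The 10.3 dB drop corresponds to a distance ratio of 10^(10.3/10) for a line source.
r₂ = 1.9·10^((67.0−56.7)/10) = 1.9·10^(10.3/10) = 20.36 m.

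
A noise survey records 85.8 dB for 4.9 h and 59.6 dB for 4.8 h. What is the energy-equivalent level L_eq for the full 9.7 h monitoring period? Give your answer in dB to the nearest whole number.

The energy average is taken in the linear domain: L_eq = 10·log₁₀[(Σ tᵢ·10^(Lᵢ/10))/T], T = 9.7 h.
Σ tᵢ·10^(Lᵢ/10) = 4.9·10^(85.8/10) + 4.8·10^(59.6/10) = 1.867e+09.
L_eq = 10·log₁₀(1.867e+09/9.7) = 82.84 dB.

83 dB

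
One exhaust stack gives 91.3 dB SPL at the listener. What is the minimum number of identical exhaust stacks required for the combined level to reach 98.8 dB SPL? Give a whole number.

The shortfall is 98.8 − 91.3 = 7.5 dB, and N units add 10·log₁₀ N, so need 10·log₁₀ N ≥ 7.5.
N ≥ 10^(7.5/10) = 5.623, so N = 6.

6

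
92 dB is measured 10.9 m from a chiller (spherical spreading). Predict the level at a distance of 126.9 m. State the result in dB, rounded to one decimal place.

Spherical spreading from a point source gives a 20·log₁₀(r₂/r₁) drop.
L₂ = 92 − 20·log₁₀(126.9/10.9) = 92 − 21.321 = 70.68 dB.

70.7 dB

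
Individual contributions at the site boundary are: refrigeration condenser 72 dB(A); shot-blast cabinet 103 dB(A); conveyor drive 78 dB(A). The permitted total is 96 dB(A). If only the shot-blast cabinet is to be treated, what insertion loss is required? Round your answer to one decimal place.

Everything except the shot-blast cabinet sums to 10^(72/10) + 10^(78/10) = 7.894e+07 in linear terms, 78.97 dB(A).
The limit corresponds to 10^(96/10) = 3.981e+09; subtracting the fixed part leaves 3.902e+09 for the shot-blast cabinet, i.e. 95.91 dB(A).
Required insertion loss = 103 − 95.91 = 7.09 dB.

7.1 dB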